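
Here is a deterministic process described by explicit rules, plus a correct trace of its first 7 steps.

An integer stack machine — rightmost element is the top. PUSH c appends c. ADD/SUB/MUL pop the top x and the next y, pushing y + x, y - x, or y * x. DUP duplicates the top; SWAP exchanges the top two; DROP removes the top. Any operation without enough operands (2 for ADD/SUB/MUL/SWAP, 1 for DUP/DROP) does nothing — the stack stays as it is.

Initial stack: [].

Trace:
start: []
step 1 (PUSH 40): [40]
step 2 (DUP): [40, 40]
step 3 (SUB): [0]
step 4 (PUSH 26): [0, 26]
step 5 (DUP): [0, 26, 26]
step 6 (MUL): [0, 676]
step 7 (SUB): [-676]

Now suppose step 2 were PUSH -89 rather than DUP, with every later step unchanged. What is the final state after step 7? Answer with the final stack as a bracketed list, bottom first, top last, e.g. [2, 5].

[-547]

(re-executing from step 2 with the substitution; state before step 2: [40])
step 2 (PUSH -89): [40, -89]
step 3 (SUB): [129]
step 4 (PUSH 26): [129, 26]
step 5 (DUP): [129, 26, 26]
step 6 (MUL): [129, 676]
step 7 (SUB): [-547]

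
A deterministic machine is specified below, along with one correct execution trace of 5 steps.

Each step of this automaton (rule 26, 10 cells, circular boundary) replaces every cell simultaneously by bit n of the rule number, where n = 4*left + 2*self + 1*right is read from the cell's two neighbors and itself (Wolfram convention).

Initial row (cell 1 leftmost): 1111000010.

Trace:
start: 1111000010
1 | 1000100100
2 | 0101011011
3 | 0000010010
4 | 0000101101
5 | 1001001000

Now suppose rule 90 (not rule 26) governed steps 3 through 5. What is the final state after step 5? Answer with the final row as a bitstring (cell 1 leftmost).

(re-executing steps 3..5 under rule 90; state before step 3: 0101011011)
3 | 0000011011
4 | 1000111011
5 | 1101101010

1101101010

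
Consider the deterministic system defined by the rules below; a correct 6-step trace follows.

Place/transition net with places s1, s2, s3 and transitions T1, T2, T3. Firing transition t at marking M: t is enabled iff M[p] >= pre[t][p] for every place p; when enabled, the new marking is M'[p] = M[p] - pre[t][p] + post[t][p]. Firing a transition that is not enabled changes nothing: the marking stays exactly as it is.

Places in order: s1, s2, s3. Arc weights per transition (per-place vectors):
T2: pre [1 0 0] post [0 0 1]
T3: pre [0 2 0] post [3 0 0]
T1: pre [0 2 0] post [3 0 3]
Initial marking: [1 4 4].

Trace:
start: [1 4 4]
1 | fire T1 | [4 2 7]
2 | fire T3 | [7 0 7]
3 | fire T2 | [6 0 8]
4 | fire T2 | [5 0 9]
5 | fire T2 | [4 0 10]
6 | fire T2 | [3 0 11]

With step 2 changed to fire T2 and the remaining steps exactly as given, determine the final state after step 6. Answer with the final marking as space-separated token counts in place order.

0 2 11

(re-executing from step 2 with the substitution; state before step 2: [4 2 7])
2 | fire T2 | [3 2 8]
3 | fire T2 | [2 2 9]
4 | fire T2 | [1 2 10]
5 | fire T2 | [0 2 11]
6 | fire T2 | [0 2 11]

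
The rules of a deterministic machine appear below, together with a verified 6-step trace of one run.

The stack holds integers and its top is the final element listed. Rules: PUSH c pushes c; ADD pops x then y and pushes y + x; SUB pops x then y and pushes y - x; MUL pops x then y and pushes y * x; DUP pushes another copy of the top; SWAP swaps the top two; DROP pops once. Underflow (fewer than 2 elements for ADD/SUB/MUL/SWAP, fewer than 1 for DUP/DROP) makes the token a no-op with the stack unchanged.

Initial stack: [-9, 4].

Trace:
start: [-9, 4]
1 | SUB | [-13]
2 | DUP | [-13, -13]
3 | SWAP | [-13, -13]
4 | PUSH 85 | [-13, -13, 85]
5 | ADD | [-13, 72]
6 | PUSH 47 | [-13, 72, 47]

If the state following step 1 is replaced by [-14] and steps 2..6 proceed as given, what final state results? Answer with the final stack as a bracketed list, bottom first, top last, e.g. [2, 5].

[-14, 71, 47]

state after step 1 := [-14]
2 | DUP | [-14, -14]
3 | SWAP | [-14, -14]
4 | PUSH 85 | [-14, -14, 85]
5 | ADD | [-14, 71]
6 | PUSH 47 | [-14, 71, 47]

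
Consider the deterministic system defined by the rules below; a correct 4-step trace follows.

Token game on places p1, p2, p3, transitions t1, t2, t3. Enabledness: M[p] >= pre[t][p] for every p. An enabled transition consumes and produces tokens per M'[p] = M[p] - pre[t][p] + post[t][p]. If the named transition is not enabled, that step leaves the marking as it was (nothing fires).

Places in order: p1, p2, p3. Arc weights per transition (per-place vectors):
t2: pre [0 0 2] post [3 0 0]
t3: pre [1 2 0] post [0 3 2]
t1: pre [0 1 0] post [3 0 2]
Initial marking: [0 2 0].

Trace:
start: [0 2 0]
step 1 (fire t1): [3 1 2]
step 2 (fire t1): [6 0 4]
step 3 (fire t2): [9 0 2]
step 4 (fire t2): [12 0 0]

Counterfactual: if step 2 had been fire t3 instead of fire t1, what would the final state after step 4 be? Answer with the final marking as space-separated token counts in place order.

(re-executing from step 2 with the substitution; state before step 2: [3 1 2])
step 2 (fire t3): [3 1 2]
step 3 (fire t2): [6 1 0]
step 4 (fire t2): [6 1 0]

6 1 0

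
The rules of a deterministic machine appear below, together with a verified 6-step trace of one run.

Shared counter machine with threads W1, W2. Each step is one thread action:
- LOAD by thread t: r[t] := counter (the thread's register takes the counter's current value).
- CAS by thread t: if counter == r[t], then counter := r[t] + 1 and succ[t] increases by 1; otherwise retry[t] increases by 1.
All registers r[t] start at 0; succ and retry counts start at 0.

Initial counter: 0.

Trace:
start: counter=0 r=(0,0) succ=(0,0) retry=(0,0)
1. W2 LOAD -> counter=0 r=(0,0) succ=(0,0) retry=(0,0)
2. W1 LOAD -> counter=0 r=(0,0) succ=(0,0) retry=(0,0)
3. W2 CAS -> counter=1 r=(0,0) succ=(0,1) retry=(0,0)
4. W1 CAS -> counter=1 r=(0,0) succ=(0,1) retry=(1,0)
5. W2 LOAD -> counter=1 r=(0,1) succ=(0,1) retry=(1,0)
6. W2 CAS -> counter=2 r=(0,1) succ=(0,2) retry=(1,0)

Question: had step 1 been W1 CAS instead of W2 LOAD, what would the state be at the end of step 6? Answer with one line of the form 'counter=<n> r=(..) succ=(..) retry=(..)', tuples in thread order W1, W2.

counter=3 r=(1,2) succ=(2,1) retry=(0,1)

(re-executing from step 1 with the substitution; state before step 1: counter=0 r=(0,0) succ=(0,0) retry=(0,0))
1. W1 CAS -> counter=1 r=(0,0) succ=(1,0) retry=(0,0)
2. W1 LOAD -> counter=1 r=(1,0) succ=(1,0) retry=(0,0)
3. W2 CAS -> counter=1 r=(1,0) succ=(1,0) retry=(0,1)
4. W1 CAS -> counter=2 r=(1,0) succ=(2,0) retry=(0,1)
5. W2 LOAD -> counter=2 r=(1,2) succ=(2,0) retry=(0,1)
6. W2 CAS -> counter=3 r=(1,2) succ=(2,1) retry=(0,1)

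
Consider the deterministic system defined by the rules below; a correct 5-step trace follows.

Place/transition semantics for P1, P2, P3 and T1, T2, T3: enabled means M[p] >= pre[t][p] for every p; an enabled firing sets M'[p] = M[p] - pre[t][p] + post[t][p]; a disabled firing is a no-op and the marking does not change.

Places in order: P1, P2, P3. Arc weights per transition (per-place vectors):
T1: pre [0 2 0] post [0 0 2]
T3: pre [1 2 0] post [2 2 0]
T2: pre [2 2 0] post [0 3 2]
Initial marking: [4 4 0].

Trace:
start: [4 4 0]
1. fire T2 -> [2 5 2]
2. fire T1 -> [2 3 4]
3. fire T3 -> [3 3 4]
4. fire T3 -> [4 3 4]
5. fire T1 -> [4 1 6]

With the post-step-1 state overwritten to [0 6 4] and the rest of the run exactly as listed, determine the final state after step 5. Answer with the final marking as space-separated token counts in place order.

0 2 8

state after step 1 := [0 6 4]
2. fire T1 -> [0 4 6]
3. fire T3 -> [0 4 6]
4. fire T3 -> [0 4 6]
5. fire T1 -> [0 2 8]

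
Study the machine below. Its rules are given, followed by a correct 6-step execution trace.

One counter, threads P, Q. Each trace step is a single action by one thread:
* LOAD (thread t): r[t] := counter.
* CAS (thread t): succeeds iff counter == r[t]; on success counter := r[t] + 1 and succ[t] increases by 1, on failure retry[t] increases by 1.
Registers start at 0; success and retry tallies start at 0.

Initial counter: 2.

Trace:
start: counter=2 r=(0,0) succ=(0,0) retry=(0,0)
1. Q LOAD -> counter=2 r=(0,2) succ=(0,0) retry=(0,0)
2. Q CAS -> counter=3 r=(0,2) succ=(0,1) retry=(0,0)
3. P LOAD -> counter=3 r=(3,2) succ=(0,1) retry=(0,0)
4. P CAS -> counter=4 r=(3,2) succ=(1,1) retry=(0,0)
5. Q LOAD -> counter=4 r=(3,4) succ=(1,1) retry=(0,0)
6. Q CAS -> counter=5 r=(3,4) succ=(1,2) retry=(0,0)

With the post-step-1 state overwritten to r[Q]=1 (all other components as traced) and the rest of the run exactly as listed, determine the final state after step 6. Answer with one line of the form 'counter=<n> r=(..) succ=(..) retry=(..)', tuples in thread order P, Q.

counter=4 r=(2,3) succ=(1,1) retry=(0,1)

state after step 1 := counter=2 r=(0,1) succ=(0,0) retry=(0,0)
2. Q CAS -> counter=2 r=(0,1) succ=(0,0) retry=(0,1)
3. P LOAD -> counter=2 r=(2,1) succ=(0,0) retry=(0,1)
4. P CAS -> counter=3 r=(2,1) succ=(1,0) retry=(0,1)
5. Q LOAD -> counter=3 r=(2,3) succ=(1,0) retry=(0,1)
6. Q CAS -> counter=4 r=(2,3) succ=(1,1) retry=(0,1)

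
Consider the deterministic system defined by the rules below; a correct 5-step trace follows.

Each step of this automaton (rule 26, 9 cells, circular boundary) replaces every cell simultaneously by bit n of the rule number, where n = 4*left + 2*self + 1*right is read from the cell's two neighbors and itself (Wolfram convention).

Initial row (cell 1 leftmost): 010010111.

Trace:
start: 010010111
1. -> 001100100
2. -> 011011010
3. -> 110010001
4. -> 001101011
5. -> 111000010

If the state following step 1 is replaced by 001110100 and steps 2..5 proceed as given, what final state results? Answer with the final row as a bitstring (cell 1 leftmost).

state after step 1 := 001110100
2. -> 011000010
3. -> 110100101
4. -> 000011001
5. -> 100110110

100110110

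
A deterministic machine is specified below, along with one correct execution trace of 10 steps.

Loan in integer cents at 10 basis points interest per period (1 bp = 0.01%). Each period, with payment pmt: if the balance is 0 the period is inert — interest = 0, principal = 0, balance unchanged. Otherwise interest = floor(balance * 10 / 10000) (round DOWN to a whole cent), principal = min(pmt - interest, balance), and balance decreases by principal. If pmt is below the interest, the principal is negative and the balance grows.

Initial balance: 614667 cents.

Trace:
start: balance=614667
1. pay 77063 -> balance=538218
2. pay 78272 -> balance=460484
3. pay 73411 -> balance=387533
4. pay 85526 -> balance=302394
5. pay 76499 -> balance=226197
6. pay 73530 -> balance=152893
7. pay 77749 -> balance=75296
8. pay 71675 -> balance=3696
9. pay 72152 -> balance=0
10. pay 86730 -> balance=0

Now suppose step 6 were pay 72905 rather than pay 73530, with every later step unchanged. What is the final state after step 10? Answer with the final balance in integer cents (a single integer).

0

(re-executing from step 6 with the substitution; state before step 6: balance=226197)
6. pay 72905 -> balance=153518
7. pay 77749 -> balance=75922
8. pay 71675 -> balance=4322
9. pay 72152 -> balance=0
10. pay 86730 -> balance=0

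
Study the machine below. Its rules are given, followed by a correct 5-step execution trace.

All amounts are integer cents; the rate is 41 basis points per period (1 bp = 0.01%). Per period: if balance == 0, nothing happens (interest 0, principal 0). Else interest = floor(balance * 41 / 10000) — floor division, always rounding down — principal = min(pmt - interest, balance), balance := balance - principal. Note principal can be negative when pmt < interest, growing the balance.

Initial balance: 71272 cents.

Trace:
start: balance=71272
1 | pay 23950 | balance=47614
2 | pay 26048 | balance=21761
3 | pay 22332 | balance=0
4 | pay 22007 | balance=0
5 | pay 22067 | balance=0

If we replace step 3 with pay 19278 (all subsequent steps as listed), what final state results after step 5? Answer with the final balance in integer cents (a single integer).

0

(re-executing from step 3 with the substitution; state before step 3: balance=21761)
3 | pay 19278 | balance=2572
4 | pay 22007 | balance=0
5 | pay 22067 | balance=0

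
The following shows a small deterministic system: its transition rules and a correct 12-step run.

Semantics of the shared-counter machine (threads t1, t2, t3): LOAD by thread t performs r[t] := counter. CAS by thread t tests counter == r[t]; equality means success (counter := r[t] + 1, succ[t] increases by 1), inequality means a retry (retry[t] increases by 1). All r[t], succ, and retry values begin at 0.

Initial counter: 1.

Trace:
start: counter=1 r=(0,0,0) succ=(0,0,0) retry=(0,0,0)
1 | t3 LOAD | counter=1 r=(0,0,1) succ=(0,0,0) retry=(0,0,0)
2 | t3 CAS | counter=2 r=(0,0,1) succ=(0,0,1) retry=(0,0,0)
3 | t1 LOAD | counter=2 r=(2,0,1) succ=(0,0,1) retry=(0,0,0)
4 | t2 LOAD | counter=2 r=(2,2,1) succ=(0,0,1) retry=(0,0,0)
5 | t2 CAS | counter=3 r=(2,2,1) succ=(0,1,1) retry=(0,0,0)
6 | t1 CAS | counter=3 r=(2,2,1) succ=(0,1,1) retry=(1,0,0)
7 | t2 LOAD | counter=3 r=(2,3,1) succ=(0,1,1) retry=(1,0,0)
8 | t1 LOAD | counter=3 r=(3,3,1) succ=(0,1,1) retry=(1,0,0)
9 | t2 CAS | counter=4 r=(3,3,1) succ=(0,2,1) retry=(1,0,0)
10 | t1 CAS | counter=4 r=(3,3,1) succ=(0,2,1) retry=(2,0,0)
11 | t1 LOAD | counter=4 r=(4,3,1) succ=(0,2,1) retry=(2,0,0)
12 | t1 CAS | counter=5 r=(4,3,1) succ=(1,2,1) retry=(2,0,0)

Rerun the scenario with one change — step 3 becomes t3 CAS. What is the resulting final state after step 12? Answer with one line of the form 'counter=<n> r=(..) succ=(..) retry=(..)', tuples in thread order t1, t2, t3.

counter=5 r=(4,3,1) succ=(1,2,1) retry=(2,0,1)

(re-executing from step 3 with the substitution; state before step 3: counter=2 r=(0,0,1) succ=(0,0,1) retry=(0,0,0))
3 | t3 CAS | counter=2 r=(0,0,1) succ=(0,0,1) retry=(0,0,1)
4 | t2 LOAD | counter=2 r=(0,2,1) succ=(0,0,1) retry=(0,0,1)
5 | t2 CAS | counter=3 r=(0,2,1) succ=(0,1,1) retry=(0,0,1)
6 | t1 CAS | counter=3 r=(0,2,1) succ=(0,1,1) retry=(1,0,1)
7 | t2 LOAD | counter=3 r=(0,3,1) succ=(0,1,1) retry=(1,0,1)
8 | t1 LOAD | counter=3 r=(3,3,1) succ=(0,1,1) retry=(1,0,1)
9 | t2 CAS | counter=4 r=(3,3,1) succ=(0,2,1) retry=(1,0,1)
10 | t1 CAS | counter=4 r=(3,3,1) succ=(0,2,1) retry=(2,0,1)
11 | t1 LOAD | counter=4 r=(4,3,1) succ=(0,2,1) retry=(2,0,1)
12 | t1 CAS | counter=5 r=(4,3,1) succ=(1,2,1) retry=(2,0,1)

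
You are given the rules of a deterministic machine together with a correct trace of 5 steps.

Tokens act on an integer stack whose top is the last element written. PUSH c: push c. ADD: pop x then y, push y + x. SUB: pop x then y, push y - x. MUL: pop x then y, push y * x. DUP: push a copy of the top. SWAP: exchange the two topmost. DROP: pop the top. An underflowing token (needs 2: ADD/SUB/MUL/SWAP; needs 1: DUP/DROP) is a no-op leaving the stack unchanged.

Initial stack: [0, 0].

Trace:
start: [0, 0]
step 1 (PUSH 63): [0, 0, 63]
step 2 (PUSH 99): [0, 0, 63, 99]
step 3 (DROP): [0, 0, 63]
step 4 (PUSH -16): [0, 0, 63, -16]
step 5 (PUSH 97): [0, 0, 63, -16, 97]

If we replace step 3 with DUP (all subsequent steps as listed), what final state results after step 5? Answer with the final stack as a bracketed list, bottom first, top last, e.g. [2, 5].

(re-executing from step 3 with the substitution; state before step 3: [0, 0, 63, 99])
step 3 (DUP): [0, 0, 63, 99, 99]
step 4 (PUSH -16): [0, 0, 63, 99, 99, -16]
step 5 (PUSH 97): [0, 0, 63, 99, 99, -16, 97]

[0, 0, 63, 99, 99, -16, 97]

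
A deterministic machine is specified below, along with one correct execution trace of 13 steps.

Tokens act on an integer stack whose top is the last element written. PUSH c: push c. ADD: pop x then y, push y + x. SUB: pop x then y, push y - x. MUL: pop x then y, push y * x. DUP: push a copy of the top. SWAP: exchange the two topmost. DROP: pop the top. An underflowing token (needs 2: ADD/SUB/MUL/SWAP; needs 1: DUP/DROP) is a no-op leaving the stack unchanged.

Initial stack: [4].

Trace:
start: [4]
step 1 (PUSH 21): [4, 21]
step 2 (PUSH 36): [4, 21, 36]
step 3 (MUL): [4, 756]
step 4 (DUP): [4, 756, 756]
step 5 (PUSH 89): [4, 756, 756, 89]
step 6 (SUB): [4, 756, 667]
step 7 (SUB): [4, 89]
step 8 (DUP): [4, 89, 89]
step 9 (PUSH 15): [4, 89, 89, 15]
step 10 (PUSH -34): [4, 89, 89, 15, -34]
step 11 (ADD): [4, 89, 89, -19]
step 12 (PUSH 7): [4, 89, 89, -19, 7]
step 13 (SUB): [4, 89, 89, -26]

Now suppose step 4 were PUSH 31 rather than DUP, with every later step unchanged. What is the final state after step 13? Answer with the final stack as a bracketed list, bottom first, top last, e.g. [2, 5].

[4, 814, 814, -26]

(re-executing from step 4 with the substitution; state before step 4: [4, 756])
step 4 (PUSH 31): [4, 756, 31]
step 5 (PUSH 89): [4, 756, 31, 89]
step 6 (SUB): [4, 756, -58]
step 7 (SUB): [4, 814]
step 8 (DUP): [4, 814, 814]
step 9 (PUSH 15): [4, 814, 814, 15]
step 10 (PUSH -34): [4, 814, 814, 15, -34]
step 11 (ADD): [4, 814, 814, -19]
step 12 (PUSH 7): [4, 814, 814, -19, 7]
step 13 (SUB): [4, 814, 814, -26]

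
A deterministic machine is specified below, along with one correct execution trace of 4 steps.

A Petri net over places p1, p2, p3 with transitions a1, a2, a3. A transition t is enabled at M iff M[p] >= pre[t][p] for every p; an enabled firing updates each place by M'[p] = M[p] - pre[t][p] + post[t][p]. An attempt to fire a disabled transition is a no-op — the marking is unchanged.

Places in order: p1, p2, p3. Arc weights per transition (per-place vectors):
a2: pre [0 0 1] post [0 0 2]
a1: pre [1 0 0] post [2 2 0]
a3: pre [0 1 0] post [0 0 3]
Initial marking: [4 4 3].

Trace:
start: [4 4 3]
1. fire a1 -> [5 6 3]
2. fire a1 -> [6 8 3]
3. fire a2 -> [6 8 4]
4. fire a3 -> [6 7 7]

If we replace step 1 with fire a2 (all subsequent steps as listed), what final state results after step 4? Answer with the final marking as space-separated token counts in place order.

(re-executing from step 1 with the substitution; state before step 1: [4 4 3])
1. fire a2 -> [4 4 4]
2. fire a1 -> [5 6 4]
3. fire a2 -> [5 6 5]
4. fire a3 -> [5 5 8]

5 5 8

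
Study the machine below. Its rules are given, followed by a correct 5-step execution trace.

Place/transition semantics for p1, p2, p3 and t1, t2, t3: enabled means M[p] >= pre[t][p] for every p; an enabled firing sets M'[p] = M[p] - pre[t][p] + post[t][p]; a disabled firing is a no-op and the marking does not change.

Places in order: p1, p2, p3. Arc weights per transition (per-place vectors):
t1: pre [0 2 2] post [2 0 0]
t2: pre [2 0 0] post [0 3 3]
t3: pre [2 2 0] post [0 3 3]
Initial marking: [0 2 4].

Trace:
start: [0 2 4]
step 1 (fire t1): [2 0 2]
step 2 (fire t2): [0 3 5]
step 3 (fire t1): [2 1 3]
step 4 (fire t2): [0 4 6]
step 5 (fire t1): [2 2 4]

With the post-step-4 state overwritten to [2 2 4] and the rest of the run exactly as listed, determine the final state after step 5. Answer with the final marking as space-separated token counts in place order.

4 0 2

state after step 4 := [2 2 4]
step 5 (fire t1): [4 0 2]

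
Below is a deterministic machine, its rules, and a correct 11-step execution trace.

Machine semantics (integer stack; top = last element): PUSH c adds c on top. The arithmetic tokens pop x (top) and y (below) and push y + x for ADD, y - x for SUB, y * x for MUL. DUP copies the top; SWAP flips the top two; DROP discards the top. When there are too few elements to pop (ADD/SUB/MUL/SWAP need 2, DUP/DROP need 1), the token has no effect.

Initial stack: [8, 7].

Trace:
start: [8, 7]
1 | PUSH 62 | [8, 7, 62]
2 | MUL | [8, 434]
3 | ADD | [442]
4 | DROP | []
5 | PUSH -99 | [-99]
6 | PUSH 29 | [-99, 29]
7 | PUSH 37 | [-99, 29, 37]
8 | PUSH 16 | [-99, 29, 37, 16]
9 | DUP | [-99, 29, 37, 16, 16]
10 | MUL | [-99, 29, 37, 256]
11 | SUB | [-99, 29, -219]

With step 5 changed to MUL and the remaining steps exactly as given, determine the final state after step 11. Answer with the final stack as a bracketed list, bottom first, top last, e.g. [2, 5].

(re-executing from step 5 with the substitution; state before step 5: [])
5 | MUL | []
6 | PUSH 29 | [29]
7 | PUSH 37 | [29, 37]
8 | PUSH 16 | [29, 37, 16]
9 | DUP | [29, 37, 16, 16]
10 | MUL | [29, 37, 256]
11 | SUB | [29, -219]

[29, -219]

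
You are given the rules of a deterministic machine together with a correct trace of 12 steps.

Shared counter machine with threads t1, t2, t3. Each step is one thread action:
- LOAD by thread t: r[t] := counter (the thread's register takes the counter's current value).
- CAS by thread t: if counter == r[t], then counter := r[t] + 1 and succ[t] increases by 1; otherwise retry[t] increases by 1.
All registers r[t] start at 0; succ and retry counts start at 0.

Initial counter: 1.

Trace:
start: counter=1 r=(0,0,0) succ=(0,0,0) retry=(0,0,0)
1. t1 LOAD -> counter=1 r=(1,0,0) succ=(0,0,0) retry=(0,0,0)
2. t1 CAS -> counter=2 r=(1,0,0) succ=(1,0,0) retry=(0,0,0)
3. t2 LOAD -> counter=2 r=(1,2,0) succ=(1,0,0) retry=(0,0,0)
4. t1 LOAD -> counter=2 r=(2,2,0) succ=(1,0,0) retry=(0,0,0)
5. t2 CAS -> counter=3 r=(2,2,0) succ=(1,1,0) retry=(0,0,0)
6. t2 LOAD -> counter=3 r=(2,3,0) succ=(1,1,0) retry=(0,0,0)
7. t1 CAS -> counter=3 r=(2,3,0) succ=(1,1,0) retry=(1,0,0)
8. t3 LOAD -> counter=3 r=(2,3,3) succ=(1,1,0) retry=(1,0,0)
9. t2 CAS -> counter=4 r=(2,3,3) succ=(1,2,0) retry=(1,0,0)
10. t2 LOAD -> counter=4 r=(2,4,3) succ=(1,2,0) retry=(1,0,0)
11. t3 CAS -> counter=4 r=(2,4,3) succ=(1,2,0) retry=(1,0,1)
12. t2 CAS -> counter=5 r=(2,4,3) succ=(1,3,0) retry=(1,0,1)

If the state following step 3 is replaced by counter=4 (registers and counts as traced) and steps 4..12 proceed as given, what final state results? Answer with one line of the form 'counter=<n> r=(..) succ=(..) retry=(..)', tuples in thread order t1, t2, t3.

state after step 3 := counter=4 r=(1,2,0) succ=(1,0,0) retry=(0,0,0)
4. t1 LOAD -> counter=4 r=(4,2,0) succ=(1,0,0) retry=(0,0,0)
5. t2 CAS -> counter=4 r=(4,2,0) succ=(1,0,0) retry=(0,1,0)
6. t2 LOAD -> counter=4 r=(4,4,0) succ=(1,0,0) retry=(0,1,0)
7. t1 CAS -> counter=5 r=(4,4,0) succ=(2,0,0) retry=(0,1,0)
8. t3 LOAD -> counter=5 r=(4,4,5) succ=(2,0,0) retry=(0,1,0)
9. t2 CAS -> counter=5 r=(4,4,5) succ=(2,0,0) retry=(0,2,0)
10. t2 LOAD -> counter=5 r=(4,5,5) succ=(2,0,0) retry=(0,2,0)
11. t3 CAS -> counter=6 r=(4,5,5) succ=(2,0,1) retry=(0,2,0)
12. t2 CAS -> counter=6 r=(4,5,5) succ=(2,0,1) retry=(0,3,0)

counter=6 r=(4,5,5) succ=(2,0,1) retry=(0,3,0)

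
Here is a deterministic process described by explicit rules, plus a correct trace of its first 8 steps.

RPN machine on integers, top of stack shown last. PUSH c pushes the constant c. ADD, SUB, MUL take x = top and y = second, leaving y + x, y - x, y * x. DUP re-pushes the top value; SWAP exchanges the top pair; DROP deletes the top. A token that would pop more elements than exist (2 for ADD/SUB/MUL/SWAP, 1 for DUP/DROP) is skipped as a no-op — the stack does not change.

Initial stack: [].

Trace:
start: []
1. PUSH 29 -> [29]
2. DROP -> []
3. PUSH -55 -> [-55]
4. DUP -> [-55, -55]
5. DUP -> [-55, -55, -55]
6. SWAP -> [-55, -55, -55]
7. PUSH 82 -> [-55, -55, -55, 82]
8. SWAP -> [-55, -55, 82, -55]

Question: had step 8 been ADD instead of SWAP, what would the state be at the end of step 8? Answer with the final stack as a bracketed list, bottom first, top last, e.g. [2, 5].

[-55, -55, 27]

(re-executing from step 8 with the substitution; state before step 8: [-55, -55, -55, 82])
8. ADD -> [-55, -55, 27]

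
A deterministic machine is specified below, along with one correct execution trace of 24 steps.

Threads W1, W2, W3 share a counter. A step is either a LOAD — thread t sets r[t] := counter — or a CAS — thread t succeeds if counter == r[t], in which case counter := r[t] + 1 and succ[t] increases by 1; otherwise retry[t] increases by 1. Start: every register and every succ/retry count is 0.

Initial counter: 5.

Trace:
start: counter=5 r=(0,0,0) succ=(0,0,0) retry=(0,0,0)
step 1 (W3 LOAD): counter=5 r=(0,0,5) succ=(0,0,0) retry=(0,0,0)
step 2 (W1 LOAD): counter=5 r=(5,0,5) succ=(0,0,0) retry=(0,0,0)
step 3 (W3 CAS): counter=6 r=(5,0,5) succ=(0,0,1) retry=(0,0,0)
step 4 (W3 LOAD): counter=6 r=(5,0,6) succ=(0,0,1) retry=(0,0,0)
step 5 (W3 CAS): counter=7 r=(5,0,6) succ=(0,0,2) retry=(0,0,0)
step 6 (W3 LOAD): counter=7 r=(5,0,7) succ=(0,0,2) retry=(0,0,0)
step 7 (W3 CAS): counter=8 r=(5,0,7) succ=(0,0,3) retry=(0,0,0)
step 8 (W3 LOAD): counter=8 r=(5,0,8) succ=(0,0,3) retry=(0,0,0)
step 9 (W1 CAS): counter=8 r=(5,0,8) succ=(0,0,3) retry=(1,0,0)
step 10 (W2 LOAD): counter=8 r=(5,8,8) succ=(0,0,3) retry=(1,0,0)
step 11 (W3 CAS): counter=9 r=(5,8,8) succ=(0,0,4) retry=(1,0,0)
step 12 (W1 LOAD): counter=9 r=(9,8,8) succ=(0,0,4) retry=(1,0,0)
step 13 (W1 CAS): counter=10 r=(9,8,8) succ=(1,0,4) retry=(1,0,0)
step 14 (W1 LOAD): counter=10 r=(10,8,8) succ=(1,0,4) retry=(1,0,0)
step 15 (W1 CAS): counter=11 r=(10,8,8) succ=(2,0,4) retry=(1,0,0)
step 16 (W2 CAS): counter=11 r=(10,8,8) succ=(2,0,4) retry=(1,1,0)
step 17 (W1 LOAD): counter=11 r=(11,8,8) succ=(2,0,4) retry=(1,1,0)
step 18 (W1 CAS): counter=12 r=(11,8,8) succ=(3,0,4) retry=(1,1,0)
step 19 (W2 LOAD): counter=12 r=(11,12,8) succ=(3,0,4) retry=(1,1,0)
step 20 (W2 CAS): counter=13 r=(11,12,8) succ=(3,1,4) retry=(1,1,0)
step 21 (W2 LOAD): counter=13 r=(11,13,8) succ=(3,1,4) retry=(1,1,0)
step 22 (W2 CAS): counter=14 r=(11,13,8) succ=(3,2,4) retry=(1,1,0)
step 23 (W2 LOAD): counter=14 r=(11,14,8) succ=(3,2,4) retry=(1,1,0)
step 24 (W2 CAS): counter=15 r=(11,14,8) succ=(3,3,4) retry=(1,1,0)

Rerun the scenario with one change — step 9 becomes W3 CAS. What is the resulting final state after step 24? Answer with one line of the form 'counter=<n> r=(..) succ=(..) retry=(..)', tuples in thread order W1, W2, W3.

(re-executing from step 9 with the substitution; state before step 9: counter=8 r=(5,0,8) succ=(0,0,3) retry=(0,0,0))
step 9 (W3 CAS): counter=9 r=(5,0,8) succ=(0,0,4) retry=(0,0,0)
step 10 (W2 LOAD): counter=9 r=(5,9,8) succ=(0,0,4) retry=(0,0,0)
step 11 (W3 CAS): counter=9 r=(5,9,8) succ=(0,0,4) retry=(0,0,1)
step 12 (W1 LOAD): counter=9 r=(9,9,8) succ=(0,0,4) retry=(0,0,1)
step 13 (W1 CAS): counter=10 r=(9,9,8) succ=(1,0,4) retry=(0,0,1)
step 14 (W1 LOAD): counter=10 r=(10,9,8) succ=(1,0,4) retry=(0,0,1)
step 15 (W1 CAS): counter=11 r=(10,9,8) succ=(2,0,4) retry=(0,0,1)
step 16 (W2 CAS): counter=11 r=(10,9,8) succ=(2,0,4) retry=(0,1,1)
step 17 (W1 LOAD): counter=11 r=(11,9,8) succ=(2,0,4) retry=(0,1,1)
step 18 (W1 CAS): counter=12 r=(11,9,8) succ=(3,0,4) retry=(0,1,1)
step 19 (W2 LOAD): counter=12 r=(11,12,8) succ=(3,0,4) retry=(0,1,1)
step 20 (W2 CAS): counter=13 r=(11,12,8) succ=(3,1,4) retry=(0,1,1)
step 21 (W2 LOAD): counter=13 r=(11,13,8) succ=(3,1,4) retry=(0,1,1)
step 22 (W2 CAS): counter=14 r=(11,13,8) succ=(3,2,4) retry=(0,1,1)
step 23 (W2 LOAD): counter=14 r=(11,14,8) succ=(3,2,4) retry=(0,1,1)
step 24 (W2 CAS): counter=15 r=(11,14,8) succ=(3,3,4) retry=(0,1,1)

counter=15 r=(11,14,8) succ=(3,3,4) retry=(0,1,1)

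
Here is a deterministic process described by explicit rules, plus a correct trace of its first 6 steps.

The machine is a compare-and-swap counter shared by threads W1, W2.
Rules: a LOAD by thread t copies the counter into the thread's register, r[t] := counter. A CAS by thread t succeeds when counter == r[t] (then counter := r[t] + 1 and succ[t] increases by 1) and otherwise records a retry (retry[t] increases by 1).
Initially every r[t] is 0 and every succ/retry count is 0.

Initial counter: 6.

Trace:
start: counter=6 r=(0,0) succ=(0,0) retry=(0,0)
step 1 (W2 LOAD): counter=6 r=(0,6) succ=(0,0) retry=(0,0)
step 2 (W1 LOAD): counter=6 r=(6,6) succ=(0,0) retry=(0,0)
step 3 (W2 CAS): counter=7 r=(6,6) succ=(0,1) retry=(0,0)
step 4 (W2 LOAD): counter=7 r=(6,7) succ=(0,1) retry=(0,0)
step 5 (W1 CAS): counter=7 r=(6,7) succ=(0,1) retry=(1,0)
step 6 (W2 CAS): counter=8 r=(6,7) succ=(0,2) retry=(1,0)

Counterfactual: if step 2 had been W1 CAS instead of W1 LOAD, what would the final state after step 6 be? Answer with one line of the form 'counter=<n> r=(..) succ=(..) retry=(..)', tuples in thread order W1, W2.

(re-executing from step 2 with the substitution; state before step 2: counter=6 r=(0,6) succ=(0,0) retry=(0,0))
step 2 (W1 CAS): counter=6 r=(0,6) succ=(0,0) retry=(1,0)
step 3 (W2 CAS): counter=7 r=(0,6) succ=(0,1) retry=(1,0)
step 4 (W2 LOAD): counter=7 r=(0,7) succ=(0,1) retry=(1,0)
step 5 (W1 CAS): counter=7 r=(0,7) succ=(0,1) retry=(2,0)
step 6 (W2 CAS): counter=8 r=(0,7) succ=(0,2) retry=(2,0)

counter=8 r=(0,7) succ=(0,2) retry=(2,0)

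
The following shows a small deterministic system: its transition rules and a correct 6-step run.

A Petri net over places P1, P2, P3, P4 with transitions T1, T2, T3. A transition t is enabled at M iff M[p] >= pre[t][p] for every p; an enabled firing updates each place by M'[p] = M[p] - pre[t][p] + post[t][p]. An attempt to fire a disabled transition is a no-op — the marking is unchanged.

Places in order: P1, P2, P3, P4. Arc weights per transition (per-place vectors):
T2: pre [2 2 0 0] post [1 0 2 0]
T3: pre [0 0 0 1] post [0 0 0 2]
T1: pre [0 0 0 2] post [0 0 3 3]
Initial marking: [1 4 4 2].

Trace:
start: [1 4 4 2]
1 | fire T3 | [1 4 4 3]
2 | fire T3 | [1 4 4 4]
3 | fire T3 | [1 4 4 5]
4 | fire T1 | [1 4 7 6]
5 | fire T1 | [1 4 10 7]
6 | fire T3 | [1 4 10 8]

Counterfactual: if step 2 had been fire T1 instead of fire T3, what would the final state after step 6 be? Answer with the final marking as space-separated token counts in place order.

(re-executing from step 2 with the substitution; state before step 2: [1 4 4 3])
2 | fire T1 | [1 4 7 4]
3 | fire T3 | [1 4 7 5]
4 | fire T1 | [1 4 10 6]
5 | fire T1 | [1 4 13 7]
6 | fire T3 | [1 4 13 8]

1 4 13 8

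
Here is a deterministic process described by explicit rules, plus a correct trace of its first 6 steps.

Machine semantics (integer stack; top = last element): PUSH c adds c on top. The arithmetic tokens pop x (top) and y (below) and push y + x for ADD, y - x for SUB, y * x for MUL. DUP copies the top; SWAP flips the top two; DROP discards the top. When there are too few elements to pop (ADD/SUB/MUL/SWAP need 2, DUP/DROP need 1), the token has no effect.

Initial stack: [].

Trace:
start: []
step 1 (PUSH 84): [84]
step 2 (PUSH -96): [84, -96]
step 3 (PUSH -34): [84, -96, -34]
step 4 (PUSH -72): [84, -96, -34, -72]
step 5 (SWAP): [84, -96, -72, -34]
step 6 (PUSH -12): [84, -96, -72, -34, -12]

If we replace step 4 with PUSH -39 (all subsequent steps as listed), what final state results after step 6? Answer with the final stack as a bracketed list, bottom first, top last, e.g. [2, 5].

(re-executing from step 4 with the substitution; state before step 4: [84, -96, -34])
step 4 (PUSH -39): [84, -96, -34, -39]
step 5 (SWAP): [84, -96, -39, -34]
step 6 (PUSH -12): [84, -96, -39, -34, -12]

[84, -96, -39, -34, -12]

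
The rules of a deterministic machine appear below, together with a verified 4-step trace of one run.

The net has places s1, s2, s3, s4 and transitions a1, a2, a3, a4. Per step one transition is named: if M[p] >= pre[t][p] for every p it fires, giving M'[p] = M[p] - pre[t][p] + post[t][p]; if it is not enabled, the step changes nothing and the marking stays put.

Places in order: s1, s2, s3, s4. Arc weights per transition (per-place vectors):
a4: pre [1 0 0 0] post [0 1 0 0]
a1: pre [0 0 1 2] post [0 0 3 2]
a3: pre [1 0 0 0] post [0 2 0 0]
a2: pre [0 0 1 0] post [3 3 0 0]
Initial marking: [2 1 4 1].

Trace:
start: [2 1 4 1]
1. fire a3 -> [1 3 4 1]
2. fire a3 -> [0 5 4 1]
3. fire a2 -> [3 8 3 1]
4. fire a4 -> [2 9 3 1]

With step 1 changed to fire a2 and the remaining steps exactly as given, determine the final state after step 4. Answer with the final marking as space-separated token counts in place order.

(re-executing from step 1 with the substitution; state before step 1: [2 1 4 1])
1. fire a2 -> [5 4 3 1]
2. fire a3 -> [4 6 3 1]
3. fire a2 -> [7 9 2 1]
4. fire a4 -> [6 10 2 1]

6 10 2 1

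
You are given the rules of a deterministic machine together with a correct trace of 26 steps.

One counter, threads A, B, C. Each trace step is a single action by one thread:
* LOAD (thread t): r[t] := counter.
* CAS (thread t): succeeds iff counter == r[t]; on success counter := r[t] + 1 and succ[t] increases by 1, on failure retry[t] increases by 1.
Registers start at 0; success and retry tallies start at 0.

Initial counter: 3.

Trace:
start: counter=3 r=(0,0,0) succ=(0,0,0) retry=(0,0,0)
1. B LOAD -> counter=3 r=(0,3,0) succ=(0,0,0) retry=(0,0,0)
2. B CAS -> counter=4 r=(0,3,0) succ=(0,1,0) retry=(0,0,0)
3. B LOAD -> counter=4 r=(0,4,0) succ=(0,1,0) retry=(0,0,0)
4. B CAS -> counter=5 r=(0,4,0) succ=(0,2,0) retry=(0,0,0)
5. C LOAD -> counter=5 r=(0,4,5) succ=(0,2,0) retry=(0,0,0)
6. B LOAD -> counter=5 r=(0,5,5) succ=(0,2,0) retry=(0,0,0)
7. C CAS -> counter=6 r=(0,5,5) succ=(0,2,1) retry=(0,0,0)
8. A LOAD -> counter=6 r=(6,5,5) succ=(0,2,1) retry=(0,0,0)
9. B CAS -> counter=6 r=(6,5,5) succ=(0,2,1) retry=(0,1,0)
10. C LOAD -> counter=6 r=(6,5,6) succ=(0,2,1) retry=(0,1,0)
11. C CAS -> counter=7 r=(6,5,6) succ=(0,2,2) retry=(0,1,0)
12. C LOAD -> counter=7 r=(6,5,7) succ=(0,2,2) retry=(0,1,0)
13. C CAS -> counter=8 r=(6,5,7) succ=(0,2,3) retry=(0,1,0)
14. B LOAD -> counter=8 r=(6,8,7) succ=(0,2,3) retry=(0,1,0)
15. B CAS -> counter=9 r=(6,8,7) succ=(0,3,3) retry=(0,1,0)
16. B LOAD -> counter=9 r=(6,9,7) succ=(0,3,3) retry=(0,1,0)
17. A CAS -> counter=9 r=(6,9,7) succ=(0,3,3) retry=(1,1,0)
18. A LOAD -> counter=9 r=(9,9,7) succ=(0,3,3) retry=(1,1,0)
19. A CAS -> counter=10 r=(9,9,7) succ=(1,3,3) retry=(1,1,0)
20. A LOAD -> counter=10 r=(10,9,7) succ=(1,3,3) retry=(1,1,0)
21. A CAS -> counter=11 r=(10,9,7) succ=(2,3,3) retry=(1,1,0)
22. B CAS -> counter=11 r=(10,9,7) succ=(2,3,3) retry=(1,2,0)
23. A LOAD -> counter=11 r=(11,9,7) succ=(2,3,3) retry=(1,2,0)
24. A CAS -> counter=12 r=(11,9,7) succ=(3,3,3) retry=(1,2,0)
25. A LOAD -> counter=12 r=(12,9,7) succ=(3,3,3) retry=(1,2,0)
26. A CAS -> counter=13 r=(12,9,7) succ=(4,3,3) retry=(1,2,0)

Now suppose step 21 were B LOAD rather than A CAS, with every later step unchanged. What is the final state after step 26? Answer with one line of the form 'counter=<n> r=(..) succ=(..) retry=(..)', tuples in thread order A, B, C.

(re-executing from step 21 with the substitution; state before step 21: counter=10 r=(10,9,7) succ=(1,3,3) retry=(1,1,0))
21. B LOAD -> counter=10 r=(10,10,7) succ=(1,3,3) retry=(1,1,0)
22. B CAS -> counter=11 r=(10,10,7) succ=(1,4,3) retry=(1,1,0)
23. A LOAD -> counter=11 r=(11,10,7) succ=(1,4,3) retry=(1,1,0)
24. A CAS -> counter=12 r=(11,10,7) succ=(2,4,3) retry=(1,1,0)
25. A LOAD -> counter=12 r=(12,10,7) succ=(2,4,3) retry=(1,1,0)
26. A CAS -> counter=13 r=(12,10,7) succ=(3,4,3) retry=(1,1,0)

counter=13 r=(12,10,7) succ=(3,4,3) retry=(1,1,0)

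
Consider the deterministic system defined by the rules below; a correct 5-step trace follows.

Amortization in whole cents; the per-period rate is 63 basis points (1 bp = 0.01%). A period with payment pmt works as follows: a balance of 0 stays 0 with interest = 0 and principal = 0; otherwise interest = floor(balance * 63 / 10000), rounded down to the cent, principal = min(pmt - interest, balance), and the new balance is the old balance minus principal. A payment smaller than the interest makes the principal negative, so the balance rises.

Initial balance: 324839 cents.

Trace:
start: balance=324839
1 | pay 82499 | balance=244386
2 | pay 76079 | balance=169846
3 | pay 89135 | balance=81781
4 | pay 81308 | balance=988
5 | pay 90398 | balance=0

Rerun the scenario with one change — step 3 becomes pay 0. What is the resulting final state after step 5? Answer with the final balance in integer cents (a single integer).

(re-executing from step 3 with the substitution; state before step 3: balance=169846)
3 | pay 0 | balance=170916
4 | pay 81308 | balance=90684
5 | pay 90398 | balance=857

857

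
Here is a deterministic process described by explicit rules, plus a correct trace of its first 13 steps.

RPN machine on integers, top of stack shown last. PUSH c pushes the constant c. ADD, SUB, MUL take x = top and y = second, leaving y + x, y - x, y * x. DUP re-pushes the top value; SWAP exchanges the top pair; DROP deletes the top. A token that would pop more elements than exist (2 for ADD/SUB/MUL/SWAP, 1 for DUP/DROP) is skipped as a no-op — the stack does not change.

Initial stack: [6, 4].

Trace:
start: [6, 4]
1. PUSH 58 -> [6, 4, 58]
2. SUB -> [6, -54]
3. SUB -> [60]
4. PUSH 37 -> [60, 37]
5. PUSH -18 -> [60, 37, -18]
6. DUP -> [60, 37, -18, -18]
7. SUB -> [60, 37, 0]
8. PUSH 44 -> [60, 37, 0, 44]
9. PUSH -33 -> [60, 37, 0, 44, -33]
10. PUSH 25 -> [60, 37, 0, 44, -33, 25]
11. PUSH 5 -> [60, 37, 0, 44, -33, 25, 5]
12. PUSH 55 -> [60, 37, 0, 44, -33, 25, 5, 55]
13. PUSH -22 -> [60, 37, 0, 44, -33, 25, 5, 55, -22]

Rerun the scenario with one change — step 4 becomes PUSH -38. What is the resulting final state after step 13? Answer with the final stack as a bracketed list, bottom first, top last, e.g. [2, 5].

[60, -38, 0, 44, -33, 25, 5, 55, -22]

(re-executing from step 4 with the substitution; state before step 4: [60])
4. PUSH -38 -> [60, -38]
5. PUSH -18 -> [60, -38, -18]
6. DUP -> [60, -38, -18, -18]
7. SUB -> [60, -38, 0]
8. PUSH 44 -> [60, -38, 0, 44]
9. PUSH -33 -> [60, -38, 0, 44, -33]
10. PUSH 25 -> [60, -38, 0, 44, -33, 25]
11. PUSH 5 -> [60, -38, 0, 44, -33, 25, 5]
12. PUSH 55 -> [60, -38, 0, 44, -33, 25, 5, 55]
13. PUSH -22 -> [60, -38, 0, 44, -33, 25, 5, 55, -22]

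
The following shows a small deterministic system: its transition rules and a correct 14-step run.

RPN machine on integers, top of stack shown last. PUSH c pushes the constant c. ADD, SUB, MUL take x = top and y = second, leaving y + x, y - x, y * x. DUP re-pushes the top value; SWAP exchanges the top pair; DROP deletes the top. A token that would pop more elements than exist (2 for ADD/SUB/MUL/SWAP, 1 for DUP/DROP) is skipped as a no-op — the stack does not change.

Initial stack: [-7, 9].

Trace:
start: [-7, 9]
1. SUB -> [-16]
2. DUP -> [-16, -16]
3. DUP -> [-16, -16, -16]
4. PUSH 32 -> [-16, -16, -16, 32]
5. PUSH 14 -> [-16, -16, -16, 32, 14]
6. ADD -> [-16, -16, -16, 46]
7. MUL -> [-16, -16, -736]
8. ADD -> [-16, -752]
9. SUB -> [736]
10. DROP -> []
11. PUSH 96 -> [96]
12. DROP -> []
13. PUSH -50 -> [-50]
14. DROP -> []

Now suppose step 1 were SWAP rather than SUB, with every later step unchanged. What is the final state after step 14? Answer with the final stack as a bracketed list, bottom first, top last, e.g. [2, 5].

(re-executing from step 1 with the substitution; state before step 1: [-7, 9])
1. SWAP -> [9, -7]
2. DUP -> [9, -7, -7]
3. DUP -> [9, -7, -7, -7]
4. PUSH 32 -> [9, -7, -7, -7, 32]
5. PUSH 14 -> [9, -7, -7, -7, 32, 14]
6. ADD -> [9, -7, -7, -7, 46]
7. MUL -> [9, -7, -7, -322]
8. ADD -> [9, -7, -329]
9. SUB -> [9, 322]
10. DROP -> [9]
11. PUSH 96 -> [9, 96]
12. DROP -> [9]
13. PUSH -50 -> [9, -50]
14. DROP -> [9]

[9]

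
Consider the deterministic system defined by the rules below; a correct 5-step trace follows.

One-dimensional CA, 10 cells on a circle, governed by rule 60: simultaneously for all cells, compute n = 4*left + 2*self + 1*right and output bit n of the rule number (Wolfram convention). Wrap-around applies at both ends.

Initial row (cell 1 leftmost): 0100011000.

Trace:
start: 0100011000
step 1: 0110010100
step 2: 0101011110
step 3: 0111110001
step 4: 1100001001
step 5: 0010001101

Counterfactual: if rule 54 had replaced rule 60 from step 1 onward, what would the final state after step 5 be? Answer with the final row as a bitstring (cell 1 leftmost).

(re-executing steps 1..5 under rule 54; state before step 1: 0100011000)
step 1: 1110100100
step 2: 0001111111
step 3: 1010000000
step 4: 1111000001
step 5: 0000100010

0000100010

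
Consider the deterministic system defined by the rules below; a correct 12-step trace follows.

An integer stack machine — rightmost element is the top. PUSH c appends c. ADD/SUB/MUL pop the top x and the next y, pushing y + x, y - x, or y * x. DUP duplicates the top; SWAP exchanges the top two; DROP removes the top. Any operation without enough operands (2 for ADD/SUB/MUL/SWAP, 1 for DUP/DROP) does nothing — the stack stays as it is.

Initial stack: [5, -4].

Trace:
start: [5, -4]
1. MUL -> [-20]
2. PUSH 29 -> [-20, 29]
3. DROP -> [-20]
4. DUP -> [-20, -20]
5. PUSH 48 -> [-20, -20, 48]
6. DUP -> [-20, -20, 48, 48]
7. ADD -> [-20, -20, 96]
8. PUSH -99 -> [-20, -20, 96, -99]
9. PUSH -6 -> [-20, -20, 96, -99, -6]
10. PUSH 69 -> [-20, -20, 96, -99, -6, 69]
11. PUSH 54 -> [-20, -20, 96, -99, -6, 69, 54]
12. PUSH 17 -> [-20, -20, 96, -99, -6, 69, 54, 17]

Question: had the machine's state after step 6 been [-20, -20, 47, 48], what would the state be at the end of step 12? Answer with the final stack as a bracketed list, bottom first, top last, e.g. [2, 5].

[-20, -20, 95, -99, -6, 69, 54, 17]

state after step 6 := [-20, -20, 47, 48]
7. ADD -> [-20, -20, 95]
8. PUSH -99 -> [-20, -20, 95, -99]
9. PUSH -6 -> [-20, -20, 95, -99, -6]
10. PUSH 69 -> [-20, -20, 95, -99, -6, 69]
11. PUSH 54 -> [-20, -20, 95, -99, -6, 69, 54]
12. PUSH 17 -> [-20, -20, 95, -99, -6, 69, 54, 17]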